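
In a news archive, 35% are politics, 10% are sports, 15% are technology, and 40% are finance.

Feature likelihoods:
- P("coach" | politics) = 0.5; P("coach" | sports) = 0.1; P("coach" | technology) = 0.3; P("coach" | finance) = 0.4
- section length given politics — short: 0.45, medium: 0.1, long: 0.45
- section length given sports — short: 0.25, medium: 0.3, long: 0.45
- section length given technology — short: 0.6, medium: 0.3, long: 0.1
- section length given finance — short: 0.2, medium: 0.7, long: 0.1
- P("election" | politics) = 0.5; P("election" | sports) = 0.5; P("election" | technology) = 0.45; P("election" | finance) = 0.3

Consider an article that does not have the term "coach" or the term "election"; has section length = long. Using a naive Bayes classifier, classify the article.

politics: 0.35 × (1−0.5) × 0.45 × (1−0.5) = 0.039375
sports: 0.1 × (1−0.1) × 0.45 × (1−0.5) = 0.02025
technology: 0.15 × (1−0.3) × 0.1 × (1−0.45) = 0.005775
finance: 0.4 × (1−0.4) × 0.1 × (1−0.3) = 0.0168
Highest score → politics.

politics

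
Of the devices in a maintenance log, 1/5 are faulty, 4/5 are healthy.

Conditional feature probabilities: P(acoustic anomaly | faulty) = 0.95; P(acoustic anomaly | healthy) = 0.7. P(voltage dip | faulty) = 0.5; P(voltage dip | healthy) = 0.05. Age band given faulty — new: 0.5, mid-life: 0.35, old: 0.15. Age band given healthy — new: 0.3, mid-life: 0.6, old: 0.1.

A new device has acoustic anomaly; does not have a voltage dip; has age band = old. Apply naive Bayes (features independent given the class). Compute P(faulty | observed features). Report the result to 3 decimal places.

0.211

faulty: 0.2 × 0.95 × (1−0.5) × 0.15 = 0.01425
healthy: 0.8 × 0.7 × (1−0.05) × 0.1 = 0.0532
P(faulty | x) = 0.01425 / 0.06745 ≈ 0.211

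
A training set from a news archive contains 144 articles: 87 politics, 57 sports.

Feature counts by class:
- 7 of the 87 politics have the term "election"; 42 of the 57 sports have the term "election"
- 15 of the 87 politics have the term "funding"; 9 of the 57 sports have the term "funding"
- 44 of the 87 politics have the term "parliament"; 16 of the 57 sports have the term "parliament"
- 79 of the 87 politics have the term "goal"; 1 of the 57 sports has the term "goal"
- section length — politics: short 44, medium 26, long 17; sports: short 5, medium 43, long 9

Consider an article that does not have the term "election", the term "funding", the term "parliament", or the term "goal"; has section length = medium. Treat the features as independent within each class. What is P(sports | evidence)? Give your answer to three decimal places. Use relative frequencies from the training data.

politics: (87/144) × (80/87) × (72/87) × (43/87) × (8/87) × (26/87) ≈ 0.00624475
sports: (57/144) × (15/57) × (48/57) × (41/57) × (56/57) × (43/57) ≈ 0.0467639
P(sports | x) = 0.0467639 / 0.05300865 ≈ 0.882

0.882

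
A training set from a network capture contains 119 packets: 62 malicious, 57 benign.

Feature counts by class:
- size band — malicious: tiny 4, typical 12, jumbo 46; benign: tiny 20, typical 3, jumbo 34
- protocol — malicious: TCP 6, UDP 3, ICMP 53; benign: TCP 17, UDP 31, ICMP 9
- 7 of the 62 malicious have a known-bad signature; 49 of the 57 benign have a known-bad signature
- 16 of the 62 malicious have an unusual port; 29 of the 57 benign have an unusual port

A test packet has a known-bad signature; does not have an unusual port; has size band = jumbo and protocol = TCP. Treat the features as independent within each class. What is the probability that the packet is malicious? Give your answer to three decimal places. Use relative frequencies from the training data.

0.080

malicious: (62/119) × (46/62) × (6/62) × (7/62) × (46/62) ≈ 0.0031336
benign: (57/119) × (34/57) × (17/57) × (49/57) × (28/57) ≈ 0.0359841
P(malicious | x) = 0.0031336 / 0.0391177 ≈ 0.080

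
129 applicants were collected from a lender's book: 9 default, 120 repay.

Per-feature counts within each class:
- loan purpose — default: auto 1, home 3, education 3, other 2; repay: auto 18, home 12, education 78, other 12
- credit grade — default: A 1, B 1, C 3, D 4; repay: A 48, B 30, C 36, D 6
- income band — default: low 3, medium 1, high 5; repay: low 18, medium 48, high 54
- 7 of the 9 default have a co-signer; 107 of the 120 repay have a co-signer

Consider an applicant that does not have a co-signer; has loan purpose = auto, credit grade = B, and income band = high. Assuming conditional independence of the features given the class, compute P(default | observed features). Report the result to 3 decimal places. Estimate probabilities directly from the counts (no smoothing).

0.059

default: (9/129) × (1/9) × (1/9) × (5/9) × (2/9) ≈ 0.000106337
repay: (120/129) × (18/120) × (30/120) × (54/120) × (13/120) ≈ 0.00170058
P(default | x) = 0.000106337 / 0.001806917 ≈ 0.059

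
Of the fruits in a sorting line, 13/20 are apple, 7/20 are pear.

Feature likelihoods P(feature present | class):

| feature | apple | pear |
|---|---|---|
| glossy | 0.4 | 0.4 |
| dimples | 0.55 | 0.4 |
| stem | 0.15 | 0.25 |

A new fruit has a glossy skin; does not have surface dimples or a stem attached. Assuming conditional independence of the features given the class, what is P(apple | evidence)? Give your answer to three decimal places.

0.612

apple: 0.65 × 0.4 × (1−0.55) × (1−0.15) = 0.09945
pear: 0.35 × 0.4 × (1−0.4) × (1−0.25) = 0.063
P(apple | x) = 0.09945 / 0.16245 ≈ 0.612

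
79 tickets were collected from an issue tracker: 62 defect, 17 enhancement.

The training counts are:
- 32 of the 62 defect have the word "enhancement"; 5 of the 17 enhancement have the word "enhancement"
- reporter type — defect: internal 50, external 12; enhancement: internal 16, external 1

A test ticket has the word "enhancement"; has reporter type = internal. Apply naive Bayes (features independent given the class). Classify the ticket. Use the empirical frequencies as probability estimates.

defect

defect: (62/79) × (32/62) × (50/62) ≈ 0.326664
enhancement: (17/79) × (5/17) × (16/17) ≈ 0.0595681
Highest score → defect.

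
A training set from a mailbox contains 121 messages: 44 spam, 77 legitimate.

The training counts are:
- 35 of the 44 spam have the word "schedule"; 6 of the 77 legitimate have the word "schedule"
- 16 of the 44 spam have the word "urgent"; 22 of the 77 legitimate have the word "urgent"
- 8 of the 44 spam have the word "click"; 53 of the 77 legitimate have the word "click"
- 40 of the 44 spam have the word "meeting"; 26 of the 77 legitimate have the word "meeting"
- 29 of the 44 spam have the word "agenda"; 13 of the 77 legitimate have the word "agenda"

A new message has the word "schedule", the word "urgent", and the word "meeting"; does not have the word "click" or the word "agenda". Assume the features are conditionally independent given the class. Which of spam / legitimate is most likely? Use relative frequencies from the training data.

spam

spam: (44/121) × (35/44) × (16/44) × (36/44) × (40/44) × (15/44) ≈ 0.0266714
legitimate: (77/121) × (6/77) × (22/77) × (24/77) × (26/77) × (64/77) ≈ 0.00123934
Highest score → spam.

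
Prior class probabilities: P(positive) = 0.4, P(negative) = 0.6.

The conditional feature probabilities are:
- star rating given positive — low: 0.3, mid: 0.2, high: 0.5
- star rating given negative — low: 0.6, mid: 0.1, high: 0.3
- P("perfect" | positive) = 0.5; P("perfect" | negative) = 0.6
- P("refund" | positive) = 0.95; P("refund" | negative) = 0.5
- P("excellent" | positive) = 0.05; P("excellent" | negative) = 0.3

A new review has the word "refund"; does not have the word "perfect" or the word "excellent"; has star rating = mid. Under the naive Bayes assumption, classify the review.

positive: 0.4 × 0.2 × (1−0.5) × 0.95 × (1−0.05) = 0.0361
negative: 0.6 × 0.1 × (1−0.6) × 0.5 × (1−0.3) = 0.0084
Highest score → positive.

positive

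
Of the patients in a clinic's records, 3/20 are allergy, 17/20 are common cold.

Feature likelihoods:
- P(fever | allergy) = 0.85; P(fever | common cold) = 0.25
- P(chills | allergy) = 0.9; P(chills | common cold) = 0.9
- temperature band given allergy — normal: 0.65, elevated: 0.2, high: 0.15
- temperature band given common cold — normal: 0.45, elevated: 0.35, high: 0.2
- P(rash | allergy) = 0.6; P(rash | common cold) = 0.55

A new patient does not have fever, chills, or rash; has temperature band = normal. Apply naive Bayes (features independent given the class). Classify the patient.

allergy: 0.15 × (1−0.85) × (1−0.9) × 0.65 × (1−0.6) = 0.000585
common cold: 0.85 × (1−0.25) × (1−0.9) × 0.45 × (1−0.55) = 0.012909375
Highest score → common cold.

common cold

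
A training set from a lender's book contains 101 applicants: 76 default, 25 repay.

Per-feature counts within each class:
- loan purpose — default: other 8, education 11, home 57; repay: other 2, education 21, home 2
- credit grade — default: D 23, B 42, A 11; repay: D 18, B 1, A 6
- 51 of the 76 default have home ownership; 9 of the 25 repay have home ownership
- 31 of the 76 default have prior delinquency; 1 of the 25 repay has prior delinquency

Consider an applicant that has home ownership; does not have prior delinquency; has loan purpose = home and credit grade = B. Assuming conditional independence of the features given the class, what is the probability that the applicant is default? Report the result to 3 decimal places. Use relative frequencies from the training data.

default: (76/101) × (57/76) × (42/76) × (51/76) × (45/76) ≈ 0.123921
repay: (25/101) × (2/25) × (1/25) × (9/25) × (24/25) ≈ 0.000273743
P(default | x) = 0.123921 / 0.124194743 ≈ 0.998

0.998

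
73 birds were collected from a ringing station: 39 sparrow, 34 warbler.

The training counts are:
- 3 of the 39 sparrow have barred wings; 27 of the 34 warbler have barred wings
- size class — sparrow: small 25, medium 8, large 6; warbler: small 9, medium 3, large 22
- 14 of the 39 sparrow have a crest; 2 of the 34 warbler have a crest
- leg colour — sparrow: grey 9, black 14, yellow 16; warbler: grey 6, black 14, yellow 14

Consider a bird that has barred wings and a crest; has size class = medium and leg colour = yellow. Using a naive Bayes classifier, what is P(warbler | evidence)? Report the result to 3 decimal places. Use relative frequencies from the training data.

0.389

sparrow: (39/73) × (3/39) × (8/39) × (14/39) × (16/39) ≈ 0.00124149
warbler: (34/73) × (27/34) × (3/34) × (2/34) × (14/34) ≈ 0.000790466
P(warbler | x) = 0.000790466 / 0.002031956 ≈ 0.389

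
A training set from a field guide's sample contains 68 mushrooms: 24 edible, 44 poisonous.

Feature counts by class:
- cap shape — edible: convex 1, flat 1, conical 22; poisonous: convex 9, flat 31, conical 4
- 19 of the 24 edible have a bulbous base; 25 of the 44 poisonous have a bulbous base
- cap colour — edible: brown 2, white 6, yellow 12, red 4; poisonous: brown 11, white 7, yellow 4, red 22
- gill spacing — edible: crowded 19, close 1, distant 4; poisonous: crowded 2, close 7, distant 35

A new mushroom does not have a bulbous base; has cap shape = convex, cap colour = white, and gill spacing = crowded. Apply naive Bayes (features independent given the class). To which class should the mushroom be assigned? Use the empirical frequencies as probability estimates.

edible

edible: (24/68) × (1/24) × (5/24) × (6/24) × (19/24) ≈ 0.000606362
poisonous: (44/68) × (9/44) × (19/44) × (7/44) × (2/44) ≈ 0.000413292
Highest score → edible.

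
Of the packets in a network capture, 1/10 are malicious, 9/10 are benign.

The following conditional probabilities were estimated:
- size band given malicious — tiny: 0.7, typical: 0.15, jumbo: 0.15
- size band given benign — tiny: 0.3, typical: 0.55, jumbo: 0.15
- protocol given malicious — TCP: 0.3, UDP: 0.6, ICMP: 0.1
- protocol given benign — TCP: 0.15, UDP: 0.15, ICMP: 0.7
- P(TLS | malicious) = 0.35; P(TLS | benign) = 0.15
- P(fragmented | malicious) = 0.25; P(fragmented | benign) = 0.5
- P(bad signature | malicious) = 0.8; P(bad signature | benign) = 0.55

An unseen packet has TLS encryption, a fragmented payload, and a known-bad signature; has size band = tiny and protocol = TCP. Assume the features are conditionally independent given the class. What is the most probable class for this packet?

malicious: 0.1 × 0.7 × 0.3 × 0.35 × 0.25 × 0.8 = 0.00147
benign: 0.9 × 0.3 × 0.15 × 0.15 × 0.5 × 0.55 = 0.001670625
Highest score → benign.

benign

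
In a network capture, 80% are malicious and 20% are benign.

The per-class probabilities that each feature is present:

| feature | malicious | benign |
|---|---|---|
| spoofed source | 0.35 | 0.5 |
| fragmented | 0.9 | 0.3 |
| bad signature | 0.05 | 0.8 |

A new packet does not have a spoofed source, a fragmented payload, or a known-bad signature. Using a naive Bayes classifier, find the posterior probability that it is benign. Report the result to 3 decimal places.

malicious: 0.8 × (1−0.35) × (1−0.9) × (1−0.05) = 0.0494
benign: 0.2 × (1−0.5) × (1−0.3) × (1−0.8) = 0.014
P(benign | x) = 0.014 / 0.0634 ≈ 0.221

0.221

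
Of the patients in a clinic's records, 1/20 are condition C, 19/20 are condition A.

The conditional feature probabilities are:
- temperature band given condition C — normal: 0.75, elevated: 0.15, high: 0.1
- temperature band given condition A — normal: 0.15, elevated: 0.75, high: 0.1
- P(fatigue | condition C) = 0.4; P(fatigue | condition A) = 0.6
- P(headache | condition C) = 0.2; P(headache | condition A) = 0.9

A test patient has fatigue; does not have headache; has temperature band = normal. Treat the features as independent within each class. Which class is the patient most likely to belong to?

condition C

condition C: 0.05 × 0.75 × 0.4 × (1−0.2) = 0.012
condition A: 0.95 × 0.15 × 0.6 × (1−0.9) = 0.00855
Highest score → condition C.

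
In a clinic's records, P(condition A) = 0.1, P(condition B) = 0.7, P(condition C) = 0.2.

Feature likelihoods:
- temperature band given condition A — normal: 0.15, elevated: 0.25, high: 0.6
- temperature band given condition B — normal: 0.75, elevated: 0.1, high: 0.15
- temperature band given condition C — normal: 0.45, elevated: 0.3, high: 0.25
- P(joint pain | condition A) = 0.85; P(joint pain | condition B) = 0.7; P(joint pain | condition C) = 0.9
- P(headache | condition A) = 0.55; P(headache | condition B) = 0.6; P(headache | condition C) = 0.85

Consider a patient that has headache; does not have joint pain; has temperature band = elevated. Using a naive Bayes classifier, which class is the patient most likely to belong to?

condition A: 0.1 × 0.25 × (1−0.85) × 0.55 = 0.0020625
condition B: 0.7 × 0.1 × (1−0.7) × 0.6 = 0.0126
condition C: 0.2 × 0.3 × (1−0.9) × 0.85 = 0.0051
Highest score → condition B.

condition B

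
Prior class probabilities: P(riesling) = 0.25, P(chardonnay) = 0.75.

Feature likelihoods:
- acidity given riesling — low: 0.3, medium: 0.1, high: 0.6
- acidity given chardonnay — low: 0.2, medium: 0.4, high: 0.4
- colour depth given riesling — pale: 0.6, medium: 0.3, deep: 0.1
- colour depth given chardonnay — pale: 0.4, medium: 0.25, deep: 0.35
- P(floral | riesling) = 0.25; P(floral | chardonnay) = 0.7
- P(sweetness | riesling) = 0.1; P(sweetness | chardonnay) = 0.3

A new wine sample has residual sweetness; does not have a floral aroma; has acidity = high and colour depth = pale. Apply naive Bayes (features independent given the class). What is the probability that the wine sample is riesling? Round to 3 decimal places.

0.385

riesling: 0.25 × 0.6 × 0.6 × (1−0.25) × 0.1 = 0.00675
chardonnay: 0.75 × 0.4 × 0.4 × (1−0.7) × 0.3 = 0.0108
P(riesling | x) = 0.00675 / 0.01755 ≈ 0.385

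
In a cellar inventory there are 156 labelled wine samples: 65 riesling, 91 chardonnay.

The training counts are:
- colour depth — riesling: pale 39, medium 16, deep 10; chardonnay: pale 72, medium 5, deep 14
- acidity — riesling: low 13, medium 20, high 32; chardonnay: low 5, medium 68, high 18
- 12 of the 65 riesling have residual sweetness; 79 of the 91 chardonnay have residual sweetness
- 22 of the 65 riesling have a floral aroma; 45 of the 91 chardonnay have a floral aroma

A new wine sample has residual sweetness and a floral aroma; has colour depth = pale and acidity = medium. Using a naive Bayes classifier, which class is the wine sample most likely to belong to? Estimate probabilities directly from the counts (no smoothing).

chardonnay

riesling: (65/156) × (39/65) × (20/65) × (12/65) × (22/65) ≈ 0.00480655
chardonnay: (91/156) × (72/91) × (68/91) × (79/91) × (45/91) ≈ 0.148058
Highest score → chardonnay.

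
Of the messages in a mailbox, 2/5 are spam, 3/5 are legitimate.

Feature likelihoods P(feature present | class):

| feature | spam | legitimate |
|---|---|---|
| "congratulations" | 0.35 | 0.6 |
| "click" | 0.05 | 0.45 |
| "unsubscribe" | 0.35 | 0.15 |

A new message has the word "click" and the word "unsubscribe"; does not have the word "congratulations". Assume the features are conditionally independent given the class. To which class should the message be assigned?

legitimate

spam: 0.4 × (1−0.35) × 0.05 × 0.35 = 0.00455
legitimate: 0.6 × (1−0.6) × 0.45 × 0.15 = 0.0162
Highest score → legitimate.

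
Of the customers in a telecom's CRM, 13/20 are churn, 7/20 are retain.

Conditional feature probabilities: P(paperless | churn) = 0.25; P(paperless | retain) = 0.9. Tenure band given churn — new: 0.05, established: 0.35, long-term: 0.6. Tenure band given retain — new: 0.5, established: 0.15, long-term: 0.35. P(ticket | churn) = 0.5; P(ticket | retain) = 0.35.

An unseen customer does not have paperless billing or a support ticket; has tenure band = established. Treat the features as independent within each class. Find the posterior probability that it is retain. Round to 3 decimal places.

0.038

churn: 0.65 × (1−0.25) × 0.35 × (1−0.5) = 0.0853125
retain: 0.35 × (1−0.9) × 0.15 × (1−0.35) = 0.0034125
P(retain | x) = 0.0034125 / 0.088725 ≈ 0.038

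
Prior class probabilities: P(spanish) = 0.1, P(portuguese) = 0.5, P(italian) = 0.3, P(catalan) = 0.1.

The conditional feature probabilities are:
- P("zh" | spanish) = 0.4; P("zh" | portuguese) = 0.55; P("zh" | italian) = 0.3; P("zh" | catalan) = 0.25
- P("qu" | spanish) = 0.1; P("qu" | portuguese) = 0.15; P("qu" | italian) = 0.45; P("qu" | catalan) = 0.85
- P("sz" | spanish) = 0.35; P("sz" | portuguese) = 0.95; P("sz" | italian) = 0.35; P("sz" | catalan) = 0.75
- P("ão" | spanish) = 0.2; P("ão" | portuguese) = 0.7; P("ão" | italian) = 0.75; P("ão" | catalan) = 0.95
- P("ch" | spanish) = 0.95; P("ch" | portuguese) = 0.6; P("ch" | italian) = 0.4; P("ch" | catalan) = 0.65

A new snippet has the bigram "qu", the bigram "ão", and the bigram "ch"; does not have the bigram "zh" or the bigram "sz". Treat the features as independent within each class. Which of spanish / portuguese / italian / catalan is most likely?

spanish: 0.1 × (1−0.4) × 0.1 × (1−0.35) × 0.2 × 0.95 = 0.000741
portuguese: 0.5 × (1−0.55) × 0.15 × (1−0.95) × 0.7 × 0.6 = 0.00070875
italian: 0.3 × (1−0.3) × 0.45 × (1−0.35) × 0.75 × 0.4 = 0.0184275
catalan: 0.1 × (1−0.25) × 0.85 × (1−0.75) × 0.95 × 0.65 = 0.00984140625
Highest score → italian.

italian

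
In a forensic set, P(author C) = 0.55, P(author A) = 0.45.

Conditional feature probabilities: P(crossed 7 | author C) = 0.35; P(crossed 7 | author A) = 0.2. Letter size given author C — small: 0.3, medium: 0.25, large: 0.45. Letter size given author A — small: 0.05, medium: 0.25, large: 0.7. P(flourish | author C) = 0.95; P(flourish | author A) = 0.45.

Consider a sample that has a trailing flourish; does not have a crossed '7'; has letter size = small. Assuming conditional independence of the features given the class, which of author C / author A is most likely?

author C

author C: 0.55 × (1−0.35) × 0.3 × 0.95 = 0.1018875
author A: 0.45 × (1−0.2) × 0.05 × 0.45 = 0.0081
Highest score → author C.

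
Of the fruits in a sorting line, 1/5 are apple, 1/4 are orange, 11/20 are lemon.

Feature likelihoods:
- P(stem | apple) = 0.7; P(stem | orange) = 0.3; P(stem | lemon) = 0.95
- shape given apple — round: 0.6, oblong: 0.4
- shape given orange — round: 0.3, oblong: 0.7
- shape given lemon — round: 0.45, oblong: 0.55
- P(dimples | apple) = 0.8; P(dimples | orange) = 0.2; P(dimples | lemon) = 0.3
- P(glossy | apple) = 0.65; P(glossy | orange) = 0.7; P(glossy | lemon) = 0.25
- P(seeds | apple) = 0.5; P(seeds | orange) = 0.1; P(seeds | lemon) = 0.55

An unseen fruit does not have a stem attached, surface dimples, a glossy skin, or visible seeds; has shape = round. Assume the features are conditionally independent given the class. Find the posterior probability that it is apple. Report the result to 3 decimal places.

0.081

apple: 0.2 × (1−0.7) × 0.6 × (1−0.8) × (1−0.65) × (1−0.5) = 0.00126
orange: 0.25 × (1−0.3) × 0.3 × (1−0.2) × (1−0.7) × (1−0.1) = 0.01134
lemon: 0.55 × (1−0.95) × 0.45 × (1−0.3) × (1−0.25) × (1−0.55) = 0.00292359375
P(apple | x) = 0.00126 / 0.01552359375 ≈ 0.081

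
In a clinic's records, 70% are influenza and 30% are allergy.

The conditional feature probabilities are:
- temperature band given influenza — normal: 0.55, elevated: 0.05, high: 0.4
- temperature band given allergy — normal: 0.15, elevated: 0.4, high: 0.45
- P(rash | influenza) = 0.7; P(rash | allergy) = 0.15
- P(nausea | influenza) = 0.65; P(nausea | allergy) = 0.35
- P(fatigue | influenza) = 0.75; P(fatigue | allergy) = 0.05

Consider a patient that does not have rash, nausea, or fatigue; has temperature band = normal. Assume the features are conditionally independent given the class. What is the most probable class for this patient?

allergy

influenza: 0.7 × 0.55 × (1−0.7) × (1−0.65) × (1−0.75) = 0.01010625
allergy: 0.3 × 0.15 × (1−0.15) × (1−0.35) × (1−0.05) = 0.023619375
Highest score → allergy.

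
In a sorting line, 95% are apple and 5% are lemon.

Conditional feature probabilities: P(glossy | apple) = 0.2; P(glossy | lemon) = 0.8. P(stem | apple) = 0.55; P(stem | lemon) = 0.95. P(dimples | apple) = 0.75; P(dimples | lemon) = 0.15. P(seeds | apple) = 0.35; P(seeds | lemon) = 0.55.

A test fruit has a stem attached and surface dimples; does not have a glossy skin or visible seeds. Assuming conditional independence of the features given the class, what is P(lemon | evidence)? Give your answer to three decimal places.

0.003

apple: 0.95 × (1−0.2) × 0.55 × 0.75 × (1−0.35) = 0.203775
lemon: 0.05 × (1−0.8) × 0.95 × 0.15 × (1−0.55) = 0.00064125
P(lemon | x) = 0.00064125 / 0.20441625 ≈ 0.003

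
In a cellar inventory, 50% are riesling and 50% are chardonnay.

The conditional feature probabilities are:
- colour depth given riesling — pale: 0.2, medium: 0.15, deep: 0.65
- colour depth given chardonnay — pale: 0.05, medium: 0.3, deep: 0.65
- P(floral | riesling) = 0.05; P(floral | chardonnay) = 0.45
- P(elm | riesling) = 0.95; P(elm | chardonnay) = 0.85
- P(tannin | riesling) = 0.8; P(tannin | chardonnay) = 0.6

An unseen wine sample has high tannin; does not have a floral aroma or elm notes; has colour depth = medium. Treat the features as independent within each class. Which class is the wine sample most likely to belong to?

riesling: 0.5 × 0.15 × (1−0.05) × (1−0.95) × 0.8 = 0.00285
chardonnay: 0.5 × 0.3 × (1−0.45) × (1−0.85) × 0.6 = 0.007425
Highest score → chardonnay.

chardonnay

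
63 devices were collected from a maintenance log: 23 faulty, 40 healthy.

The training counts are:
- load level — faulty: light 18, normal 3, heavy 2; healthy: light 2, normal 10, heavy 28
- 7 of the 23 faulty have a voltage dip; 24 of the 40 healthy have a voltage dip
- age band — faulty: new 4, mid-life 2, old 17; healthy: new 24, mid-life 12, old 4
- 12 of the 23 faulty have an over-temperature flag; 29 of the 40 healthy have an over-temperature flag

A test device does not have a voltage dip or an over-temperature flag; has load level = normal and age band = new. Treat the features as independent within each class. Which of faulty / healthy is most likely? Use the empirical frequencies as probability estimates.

faulty: (23/63) × (3/23) × (16/23) × (4/23) × (11/23) ≈ 0.00275531
healthy: (40/63) × (10/40) × (16/40) × (24/40) × (11/40) ≈ 0.0104762
Highest score → healthy.

healthy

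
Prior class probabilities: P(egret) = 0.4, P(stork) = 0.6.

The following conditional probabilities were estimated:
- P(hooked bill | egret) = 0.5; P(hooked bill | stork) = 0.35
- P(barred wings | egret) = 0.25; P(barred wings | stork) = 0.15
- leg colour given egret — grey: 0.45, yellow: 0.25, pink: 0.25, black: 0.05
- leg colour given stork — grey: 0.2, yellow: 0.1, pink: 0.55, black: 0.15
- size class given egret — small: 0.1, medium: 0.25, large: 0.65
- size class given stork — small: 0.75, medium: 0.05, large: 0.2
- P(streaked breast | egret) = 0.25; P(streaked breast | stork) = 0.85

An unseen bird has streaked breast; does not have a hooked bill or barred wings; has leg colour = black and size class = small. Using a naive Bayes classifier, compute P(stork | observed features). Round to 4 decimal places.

0.9941

egret: 0.4 × (1−0.5) × (1−0.25) × 0.05 × 0.1 × 0.25 = 0.0001875
stork: 0.6 × (1−0.35) × (1−0.15) × 0.15 × 0.75 × 0.85 = 0.0316996875
P(stork | x) = 0.0316996875 / 0.0318871875 ≈ 0.9941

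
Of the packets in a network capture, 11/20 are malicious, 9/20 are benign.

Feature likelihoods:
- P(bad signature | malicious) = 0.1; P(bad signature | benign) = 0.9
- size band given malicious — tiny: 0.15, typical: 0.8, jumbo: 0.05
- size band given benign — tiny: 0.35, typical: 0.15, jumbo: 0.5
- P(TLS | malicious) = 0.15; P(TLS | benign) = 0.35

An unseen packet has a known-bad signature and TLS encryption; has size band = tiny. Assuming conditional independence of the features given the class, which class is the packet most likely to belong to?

malicious: 0.55 × 0.1 × 0.15 × 0.15 = 0.0012375
benign: 0.45 × 0.9 × 0.35 × 0.35 = 0.0496125
Highest score → benign.

benign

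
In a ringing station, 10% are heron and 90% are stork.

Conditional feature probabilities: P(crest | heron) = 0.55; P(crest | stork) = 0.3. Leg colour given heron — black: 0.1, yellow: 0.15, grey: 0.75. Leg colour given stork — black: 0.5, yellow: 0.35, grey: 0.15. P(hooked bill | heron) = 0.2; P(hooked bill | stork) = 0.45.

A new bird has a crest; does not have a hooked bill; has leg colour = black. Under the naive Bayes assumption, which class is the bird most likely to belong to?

stork

heron: 0.1 × 0.55 × 0.1 × (1−0.2) = 0.0044
stork: 0.9 × 0.3 × 0.5 × (1−0.45) = 0.07425
Highest score → stork.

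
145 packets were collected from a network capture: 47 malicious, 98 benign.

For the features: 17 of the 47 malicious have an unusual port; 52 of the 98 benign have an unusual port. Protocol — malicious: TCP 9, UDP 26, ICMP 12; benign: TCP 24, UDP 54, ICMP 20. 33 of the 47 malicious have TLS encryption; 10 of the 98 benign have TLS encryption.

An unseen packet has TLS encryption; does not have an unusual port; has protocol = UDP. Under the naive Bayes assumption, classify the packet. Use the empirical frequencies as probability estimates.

malicious: (47/145) × (30/47) × (26/47) × (33/47) ≈ 0.0803609
benign: (98/145) × (46/98) × (54/98) × (10/98) ≈ 0.0178374
Highest score → malicious.

malicious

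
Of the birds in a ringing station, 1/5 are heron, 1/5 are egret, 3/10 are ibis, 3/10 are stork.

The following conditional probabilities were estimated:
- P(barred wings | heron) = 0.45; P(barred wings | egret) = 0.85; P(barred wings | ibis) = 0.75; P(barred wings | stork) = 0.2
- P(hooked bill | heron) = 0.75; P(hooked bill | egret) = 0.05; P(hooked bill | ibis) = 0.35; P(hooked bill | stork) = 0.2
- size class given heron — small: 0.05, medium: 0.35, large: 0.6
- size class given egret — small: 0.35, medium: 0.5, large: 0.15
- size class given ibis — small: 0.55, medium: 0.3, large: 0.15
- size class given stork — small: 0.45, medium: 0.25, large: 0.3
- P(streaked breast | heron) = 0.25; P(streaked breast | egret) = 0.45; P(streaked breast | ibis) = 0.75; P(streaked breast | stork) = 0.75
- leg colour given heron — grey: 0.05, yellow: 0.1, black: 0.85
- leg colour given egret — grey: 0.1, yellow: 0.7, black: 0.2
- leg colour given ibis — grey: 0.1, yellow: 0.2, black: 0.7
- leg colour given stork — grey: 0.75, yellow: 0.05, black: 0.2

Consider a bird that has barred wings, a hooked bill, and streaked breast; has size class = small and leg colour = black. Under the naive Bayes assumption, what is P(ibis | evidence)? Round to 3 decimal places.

0.927

heron: 0.2 × 0.45 × 0.75 × 0.05 × 0.25 × 0.85 = 0.0007171875
egret: 0.2 × 0.85 × 0.05 × 0.35 × 0.45 × 0.2 = 0.00026775
ibis: 0.3 × 0.75 × 0.35 × 0.55 × 0.75 × 0.7 = 0.0227390625
stork: 0.3 × 0.2 × 0.2 × 0.45 × 0.75 × 0.2 = 0.00081
P(ibis | x) = 0.0227390625 / 0.024534 ≈ 0.927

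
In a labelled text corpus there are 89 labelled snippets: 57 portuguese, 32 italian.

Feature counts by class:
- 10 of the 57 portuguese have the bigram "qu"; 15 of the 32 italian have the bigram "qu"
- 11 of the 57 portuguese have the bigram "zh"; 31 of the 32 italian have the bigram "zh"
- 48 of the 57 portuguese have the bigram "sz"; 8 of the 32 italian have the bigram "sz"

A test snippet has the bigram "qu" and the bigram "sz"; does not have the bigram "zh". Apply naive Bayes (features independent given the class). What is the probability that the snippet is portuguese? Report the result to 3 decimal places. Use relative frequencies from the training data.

portuguese: (57/89) × (10/57) × (46/57) × (48/57) ≈ 0.0763588
italian: (32/89) × (15/32) × (1/32) × (8/32) ≈ 0.00131671
P(portuguese | x) = 0.0763588 / 0.07767551 ≈ 0.983

0.983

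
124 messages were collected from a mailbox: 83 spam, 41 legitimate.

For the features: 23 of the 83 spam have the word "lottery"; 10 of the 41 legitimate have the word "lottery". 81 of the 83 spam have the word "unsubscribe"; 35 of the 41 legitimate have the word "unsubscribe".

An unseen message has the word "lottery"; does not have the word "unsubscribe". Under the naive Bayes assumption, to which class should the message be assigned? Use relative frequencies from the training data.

spam: (83/124) × (23/83) × (2/83) ≈ 0.00446949
legitimate: (41/124) × (10/41) × (6/41) ≈ 0.0118017
Highest score → legitimate.

legitimate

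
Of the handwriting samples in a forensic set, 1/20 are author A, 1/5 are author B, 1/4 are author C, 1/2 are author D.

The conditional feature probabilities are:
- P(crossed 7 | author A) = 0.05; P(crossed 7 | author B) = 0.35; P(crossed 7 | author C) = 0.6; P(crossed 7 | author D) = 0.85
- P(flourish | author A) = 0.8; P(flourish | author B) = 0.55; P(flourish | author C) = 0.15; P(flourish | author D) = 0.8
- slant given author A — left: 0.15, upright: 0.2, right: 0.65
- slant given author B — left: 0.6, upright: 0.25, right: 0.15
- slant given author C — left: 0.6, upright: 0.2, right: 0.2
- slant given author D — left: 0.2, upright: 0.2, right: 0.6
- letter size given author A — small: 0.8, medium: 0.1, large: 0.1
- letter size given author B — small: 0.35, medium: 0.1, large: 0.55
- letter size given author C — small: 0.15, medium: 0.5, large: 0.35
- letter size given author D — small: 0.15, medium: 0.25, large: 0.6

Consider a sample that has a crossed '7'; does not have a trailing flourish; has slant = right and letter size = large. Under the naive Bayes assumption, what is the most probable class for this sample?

author A: 0.05 × 0.05 × (1−0.8) × 0.65 × 0.1 = 0.0000325
author B: 0.2 × 0.35 × (1−0.55) × 0.15 × 0.55 = 0.00259875
author C: 0.25 × 0.6 × (1−0.15) × 0.2 × 0.35 = 0.008925
author D: 0.5 × 0.85 × (1−0.8) × 0.6 × 0.6 = 0.0306
Highest score → author D.

author D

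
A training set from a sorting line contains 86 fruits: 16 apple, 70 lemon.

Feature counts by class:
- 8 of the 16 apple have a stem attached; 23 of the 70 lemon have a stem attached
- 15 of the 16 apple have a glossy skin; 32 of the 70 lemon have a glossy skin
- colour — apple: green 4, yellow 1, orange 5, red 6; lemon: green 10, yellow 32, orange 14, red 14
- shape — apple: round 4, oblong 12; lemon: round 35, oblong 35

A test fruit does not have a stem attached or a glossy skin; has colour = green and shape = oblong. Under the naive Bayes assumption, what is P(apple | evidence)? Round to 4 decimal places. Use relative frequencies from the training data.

0.0489

apple: (16/86) × (8/16) × (1/16) × (4/16) × (12/16) ≈ 0.00109012
lemon: (70/86) × (47/70) × (38/70) × (10/70) × (35/70) ≈ 0.0211913
P(apple | x) = 0.00109012 / 0.02228142 ≈ 0.0489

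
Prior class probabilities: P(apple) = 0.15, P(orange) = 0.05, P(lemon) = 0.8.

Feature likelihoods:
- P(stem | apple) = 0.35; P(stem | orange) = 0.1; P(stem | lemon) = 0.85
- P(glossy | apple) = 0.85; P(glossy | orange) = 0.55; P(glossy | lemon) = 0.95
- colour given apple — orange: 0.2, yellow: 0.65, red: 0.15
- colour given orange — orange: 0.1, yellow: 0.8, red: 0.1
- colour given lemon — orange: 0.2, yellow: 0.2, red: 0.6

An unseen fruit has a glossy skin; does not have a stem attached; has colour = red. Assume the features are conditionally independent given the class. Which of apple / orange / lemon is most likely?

apple: 0.15 × (1−0.35) × 0.85 × 0.15 = 0.01243125
orange: 0.05 × (1−0.1) × 0.55 × 0.1 = 0.002475
lemon: 0.8 × (1−0.85) × 0.95 × 0.6 = 0.0684
Highest score → lemon.

lemon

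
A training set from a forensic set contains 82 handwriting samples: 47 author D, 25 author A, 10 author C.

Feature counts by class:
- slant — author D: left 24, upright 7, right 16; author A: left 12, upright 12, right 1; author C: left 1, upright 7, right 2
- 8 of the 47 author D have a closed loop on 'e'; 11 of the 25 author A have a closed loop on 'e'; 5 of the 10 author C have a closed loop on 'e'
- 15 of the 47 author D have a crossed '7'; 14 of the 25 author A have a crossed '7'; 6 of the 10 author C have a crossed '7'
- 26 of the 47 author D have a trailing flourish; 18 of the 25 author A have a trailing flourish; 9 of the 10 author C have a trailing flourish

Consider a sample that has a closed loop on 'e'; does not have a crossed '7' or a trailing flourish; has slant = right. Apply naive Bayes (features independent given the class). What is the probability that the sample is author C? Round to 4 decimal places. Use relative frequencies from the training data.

0.0434

author D: (47/82) × (16/47) × (8/47) × (32/47) × (21/47) ≈ 0.0101035
author A: (25/82) × (1/25) × (11/25) × (11/25) × (7/25) ≈ 0.000661073
author C: (10/82) × (2/10) × (5/10) × (4/10) × (1/10) ≈ 0.000487805
P(author C | x) = 0.000487805 / 0.011252378 ≈ 0.0434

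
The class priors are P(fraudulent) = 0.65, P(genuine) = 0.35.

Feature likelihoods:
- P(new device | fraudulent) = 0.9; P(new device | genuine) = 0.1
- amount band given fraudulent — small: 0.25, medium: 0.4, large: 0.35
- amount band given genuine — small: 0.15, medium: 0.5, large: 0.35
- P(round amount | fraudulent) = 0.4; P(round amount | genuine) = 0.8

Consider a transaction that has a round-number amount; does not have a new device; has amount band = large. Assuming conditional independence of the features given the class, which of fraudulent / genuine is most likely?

genuine

fraudulent: 0.65 × (1−0.9) × 0.35 × 0.4 = 0.0091
genuine: 0.35 × (1−0.1) × 0.35 × 0.8 = 0.0882
Highest score → genuine.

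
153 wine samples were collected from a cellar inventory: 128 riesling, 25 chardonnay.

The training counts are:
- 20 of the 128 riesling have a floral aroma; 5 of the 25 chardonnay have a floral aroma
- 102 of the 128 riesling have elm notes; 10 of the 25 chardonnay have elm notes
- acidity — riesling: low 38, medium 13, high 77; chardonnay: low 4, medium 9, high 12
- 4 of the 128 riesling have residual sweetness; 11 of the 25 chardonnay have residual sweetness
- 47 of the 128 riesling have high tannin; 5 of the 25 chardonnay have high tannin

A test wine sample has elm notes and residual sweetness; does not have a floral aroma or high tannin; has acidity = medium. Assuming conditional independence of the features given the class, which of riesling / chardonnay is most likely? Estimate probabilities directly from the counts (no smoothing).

chardonnay

riesling: (128/153) × (108/128) × (102/128) × (13/128) × (4/128) × (81/128) = 0.00112974643707275390625
chardonnay: (25/153) × (20/25) × (10/25) × (9/25) × (11/25) × (20/25) ≈ 0.00662588
Highest score → chardonnay.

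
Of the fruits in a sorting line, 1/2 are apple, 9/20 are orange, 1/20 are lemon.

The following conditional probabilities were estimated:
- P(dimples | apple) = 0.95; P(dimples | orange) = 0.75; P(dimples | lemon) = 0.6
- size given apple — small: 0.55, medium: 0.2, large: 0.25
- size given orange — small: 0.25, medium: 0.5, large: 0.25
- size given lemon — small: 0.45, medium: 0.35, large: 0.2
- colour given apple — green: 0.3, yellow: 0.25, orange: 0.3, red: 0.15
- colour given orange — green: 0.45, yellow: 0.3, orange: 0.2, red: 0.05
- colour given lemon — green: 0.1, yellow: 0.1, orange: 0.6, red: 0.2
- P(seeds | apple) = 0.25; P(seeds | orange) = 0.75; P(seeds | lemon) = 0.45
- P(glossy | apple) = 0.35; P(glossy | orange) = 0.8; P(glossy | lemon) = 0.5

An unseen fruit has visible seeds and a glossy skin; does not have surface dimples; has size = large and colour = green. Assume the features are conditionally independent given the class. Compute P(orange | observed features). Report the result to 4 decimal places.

0.9676

apple: 0.5 × (1−0.95) × 0.25 × 0.3 × 0.25 × 0.35 = 0.0001640625
orange: 0.45 × (1−0.75) × 0.25 × 0.45 × 0.75 × 0.8 = 0.00759375
lemon: 0.05 × (1−0.6) × 0.2 × 0.1 × 0.45 × 0.5 = 0.00009
P(orange | x) = 0.00759375 / 0.0078478125 ≈ 0.9676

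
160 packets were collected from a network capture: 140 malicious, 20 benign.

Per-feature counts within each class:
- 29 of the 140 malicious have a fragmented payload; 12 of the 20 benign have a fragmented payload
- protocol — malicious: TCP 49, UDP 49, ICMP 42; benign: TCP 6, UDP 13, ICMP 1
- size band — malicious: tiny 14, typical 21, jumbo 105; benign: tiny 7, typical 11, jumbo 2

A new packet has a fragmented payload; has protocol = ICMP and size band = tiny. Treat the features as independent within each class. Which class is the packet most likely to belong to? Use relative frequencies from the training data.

malicious

malicious: (140/160) × (29/140) × (42/140) × (14/140) = 0.0054375
benign: (20/160) × (12/20) × (1/20) × (7/20) = 0.0013125
Highest score → malicious.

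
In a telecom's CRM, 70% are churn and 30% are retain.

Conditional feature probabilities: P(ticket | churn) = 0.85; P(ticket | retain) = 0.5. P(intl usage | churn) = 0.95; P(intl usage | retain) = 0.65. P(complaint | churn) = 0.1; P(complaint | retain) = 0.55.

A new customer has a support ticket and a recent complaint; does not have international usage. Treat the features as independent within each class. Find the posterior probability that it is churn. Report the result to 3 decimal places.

0.093

churn: 0.7 × 0.85 × (1−0.95) × 0.1 = 0.002975
retain: 0.3 × 0.5 × (1−0.65) × 0.55 = 0.028875
P(churn | x) = 0.002975 / 0.03185 ≈ 0.093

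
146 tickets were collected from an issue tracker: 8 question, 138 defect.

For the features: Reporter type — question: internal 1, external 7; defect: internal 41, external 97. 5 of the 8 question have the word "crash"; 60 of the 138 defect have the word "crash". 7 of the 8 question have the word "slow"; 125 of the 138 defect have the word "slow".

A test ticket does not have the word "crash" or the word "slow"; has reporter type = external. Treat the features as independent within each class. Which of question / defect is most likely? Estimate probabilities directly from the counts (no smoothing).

defect

question: (8/146) × (7/8) × (3/8) × (1/8) ≈ 0.00224743
defect: (138/146) × (97/138) × (78/138) × (13/138) ≈ 0.0353752
Highest score → defect.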